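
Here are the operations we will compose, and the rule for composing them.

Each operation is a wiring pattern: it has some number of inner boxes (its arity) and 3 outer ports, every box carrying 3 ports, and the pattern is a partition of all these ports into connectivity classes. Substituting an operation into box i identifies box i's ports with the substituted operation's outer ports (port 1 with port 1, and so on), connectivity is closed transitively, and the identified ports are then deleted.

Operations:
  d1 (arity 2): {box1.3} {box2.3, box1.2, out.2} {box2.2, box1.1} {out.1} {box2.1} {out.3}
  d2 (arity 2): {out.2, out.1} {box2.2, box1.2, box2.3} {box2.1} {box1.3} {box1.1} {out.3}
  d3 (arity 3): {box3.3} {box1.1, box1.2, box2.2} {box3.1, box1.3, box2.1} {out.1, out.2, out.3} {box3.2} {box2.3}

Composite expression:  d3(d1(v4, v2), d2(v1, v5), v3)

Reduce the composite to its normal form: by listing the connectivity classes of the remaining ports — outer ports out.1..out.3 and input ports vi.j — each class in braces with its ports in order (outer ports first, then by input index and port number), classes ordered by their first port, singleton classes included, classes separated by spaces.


Two ports join when wires chain via d3-identified ports.
composing d1 on (v4, v2), with out.j its own outer ports: {out.1} {out.2, v2.3, v4.2} {out.3} {v2.1} {v2.2, v4.1} {v4.3}
composing d2 on (v1, v5), with out.j its own outer ports: {out.1, out.2} {out.3} {v1.1} {v1.2, v5.2, v5.3} {v1.3} {v5.1}
composing d3 on (v4, v2, v1, v5, v3), with out.j its own outer ports: {out.1, out.2, out.3} {v1.1} {v1.2, v5.2, v5.3} {v1.3} {v2.1} {v2.2, v4.1} {v2.3, v3.1, v4.2} {v3.2} {v3.3} {v4.3} {v5.1}

{out.1, out.2, out.3} {v1.1} {v1.2, v5.2, v5.3} {v1.3} {v2.1} {v2.2, v4.1} {v2.3, v3.1, v4.2} {v3.2} {v3.3} {v4.3} {v5.1}


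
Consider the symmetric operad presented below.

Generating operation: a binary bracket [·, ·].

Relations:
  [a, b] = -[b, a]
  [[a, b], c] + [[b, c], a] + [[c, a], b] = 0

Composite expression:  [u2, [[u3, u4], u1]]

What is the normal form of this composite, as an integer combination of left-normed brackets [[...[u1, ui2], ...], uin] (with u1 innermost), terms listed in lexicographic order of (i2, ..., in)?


Skip Jacobi rewriting: expand, keep u1-initial words, read off terms.
Composite bracket: [u2, [[u3, u4], u1]]
Expanding via [a, b] = ab - ba: 8 signed words (2^3 = 8).
Keep just the words that open with u1:
  the word u1u3u4u2 carries sign +1 and contributes +[[[u1, u3], u4], u2]
  the word u1u4u3u2 carries sign -1 and contributes -[[[u1, u4], u3], u2]

[[[u1, u3], u4], u2] - [[[u1, u4], u3], u2]


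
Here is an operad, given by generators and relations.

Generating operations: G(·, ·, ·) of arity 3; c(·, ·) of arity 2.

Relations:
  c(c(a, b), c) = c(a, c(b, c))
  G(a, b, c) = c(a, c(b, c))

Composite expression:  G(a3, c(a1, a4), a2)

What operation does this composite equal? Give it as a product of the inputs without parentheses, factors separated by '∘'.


Associativity of G dissolves the nesting; only the a-input order survives.
c(a1, a4) linearizes to a1 ∘ a4
G(a3, c(a1, a4), a2) linearizes to a3 ∘ a1 ∘ a4 ∘ a2

a3 ∘ a1 ∘ a4 ∘ a2


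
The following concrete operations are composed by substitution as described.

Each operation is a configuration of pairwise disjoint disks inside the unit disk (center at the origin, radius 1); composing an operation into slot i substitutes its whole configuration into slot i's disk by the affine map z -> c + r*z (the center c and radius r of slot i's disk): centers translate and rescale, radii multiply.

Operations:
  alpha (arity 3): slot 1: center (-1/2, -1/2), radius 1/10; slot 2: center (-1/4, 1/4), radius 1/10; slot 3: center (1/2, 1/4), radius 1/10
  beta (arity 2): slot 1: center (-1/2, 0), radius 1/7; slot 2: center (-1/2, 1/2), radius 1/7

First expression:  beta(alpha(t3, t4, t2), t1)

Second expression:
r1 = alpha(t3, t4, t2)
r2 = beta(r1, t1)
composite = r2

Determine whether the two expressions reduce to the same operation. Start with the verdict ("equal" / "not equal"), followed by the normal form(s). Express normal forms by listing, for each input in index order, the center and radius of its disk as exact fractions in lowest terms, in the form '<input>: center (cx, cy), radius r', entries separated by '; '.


equal: each reduces to t1: center (-1/2, 1/2), radius 1/7; t2: center (-3/7, 1/28), radius 1/70; t3: center (-4/7, -1/14), radius 1/70; t4: center (-15/28, 1/28), radius 1/70

The first expression, normalized: t1: center (-1/2, 1/2), radius 1/7; t2: center (-3/7, 1/28), radius 1/70; t3: center (-4/7, -1/14), radius 1/70; t4: center (-15/28, 1/28), radius 1/70
The second expression, normalized: t1: center (-1/2, 1/2), radius 1/7; t2: center (-3/7, 1/28), radius 1/70; t3: center (-4/7, -1/14), radius 1/70; t4: center (-15/28, 1/28), radius 1/70
Identical normal forms: equal.


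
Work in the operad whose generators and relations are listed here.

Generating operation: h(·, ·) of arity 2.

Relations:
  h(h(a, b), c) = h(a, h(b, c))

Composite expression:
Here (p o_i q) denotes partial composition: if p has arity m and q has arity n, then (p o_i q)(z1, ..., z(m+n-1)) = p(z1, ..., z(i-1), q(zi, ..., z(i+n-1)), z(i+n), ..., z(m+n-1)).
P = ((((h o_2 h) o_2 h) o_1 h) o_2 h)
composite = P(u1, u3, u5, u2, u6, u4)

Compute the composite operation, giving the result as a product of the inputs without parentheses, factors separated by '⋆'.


u1 ⋆ u3 ⋆ u5 ⋆ u2 ⋆ u6 ⋆ u4


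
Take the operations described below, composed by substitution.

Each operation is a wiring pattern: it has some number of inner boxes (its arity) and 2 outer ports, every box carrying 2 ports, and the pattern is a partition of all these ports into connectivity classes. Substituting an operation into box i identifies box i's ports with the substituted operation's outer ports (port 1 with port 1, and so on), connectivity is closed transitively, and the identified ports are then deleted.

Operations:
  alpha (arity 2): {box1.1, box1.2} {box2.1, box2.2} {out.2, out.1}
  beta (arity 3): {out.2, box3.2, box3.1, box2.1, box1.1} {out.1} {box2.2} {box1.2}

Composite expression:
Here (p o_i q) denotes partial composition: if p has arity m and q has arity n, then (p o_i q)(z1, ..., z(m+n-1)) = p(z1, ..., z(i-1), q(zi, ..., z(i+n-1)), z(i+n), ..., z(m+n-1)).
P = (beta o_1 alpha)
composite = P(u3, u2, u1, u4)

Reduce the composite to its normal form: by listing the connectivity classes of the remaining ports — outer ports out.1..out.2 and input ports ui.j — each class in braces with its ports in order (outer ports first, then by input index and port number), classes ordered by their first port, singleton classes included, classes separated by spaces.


{out.1} {out.2, u1.1, u4.1, u4.2} {u1.2} {u2.1, u2.2} {u3.1, u3.2}

Connectivity passes through glued beta-boundaries; trace each wire chain.
the subtree at alpha composes to {out.1, out.2} {u2.1, u2.2} {u3.1, u3.2} on (u3, u2); out.j = own outer ports
the subtree at beta composes to {out.1} {out.2, u1.1, u4.1, u4.2} {u1.2} {u2.1, u2.2} {u3.1, u3.2} on (u3, u2, u1, u4); out.j = own outer ports


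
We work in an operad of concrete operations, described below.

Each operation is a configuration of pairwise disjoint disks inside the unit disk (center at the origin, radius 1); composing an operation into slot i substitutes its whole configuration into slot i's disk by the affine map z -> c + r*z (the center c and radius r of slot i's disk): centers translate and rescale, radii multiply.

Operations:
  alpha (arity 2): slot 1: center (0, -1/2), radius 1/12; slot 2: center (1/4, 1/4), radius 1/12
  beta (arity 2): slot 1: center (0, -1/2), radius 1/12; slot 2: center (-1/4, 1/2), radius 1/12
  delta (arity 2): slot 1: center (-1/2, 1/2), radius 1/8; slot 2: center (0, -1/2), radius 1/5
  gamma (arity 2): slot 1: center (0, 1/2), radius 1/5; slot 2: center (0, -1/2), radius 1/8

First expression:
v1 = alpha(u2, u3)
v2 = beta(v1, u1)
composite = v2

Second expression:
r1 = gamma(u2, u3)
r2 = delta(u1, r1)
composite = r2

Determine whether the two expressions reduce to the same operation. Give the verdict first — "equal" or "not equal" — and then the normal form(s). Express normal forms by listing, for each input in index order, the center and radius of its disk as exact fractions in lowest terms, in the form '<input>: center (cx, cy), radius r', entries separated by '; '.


not equal — first u1: center (-1/4, 1/2), radius 1/12; u2: center (0, -13/24), radius 1/144; u3: center (1/48, -23/48), radius 1/144, second u1: center (-1/2, 1/2), radius 1/8; u2: center (0, -2/5), radius 1/25; u3: center (0, -3/5), radius 1/40

The first expression, normalized: u1: center (-1/4, 1/2), radius 1/12; u2: center (0, -13/24), radius 1/144; u3: center (1/48, -23/48), radius 1/144
The second expression, normalized: u1: center (-1/2, 1/2), radius 1/8; u2: center (0, -2/5), radius 1/25; u3: center (0, -3/5), radius 1/40
The forms do not match — not equal.


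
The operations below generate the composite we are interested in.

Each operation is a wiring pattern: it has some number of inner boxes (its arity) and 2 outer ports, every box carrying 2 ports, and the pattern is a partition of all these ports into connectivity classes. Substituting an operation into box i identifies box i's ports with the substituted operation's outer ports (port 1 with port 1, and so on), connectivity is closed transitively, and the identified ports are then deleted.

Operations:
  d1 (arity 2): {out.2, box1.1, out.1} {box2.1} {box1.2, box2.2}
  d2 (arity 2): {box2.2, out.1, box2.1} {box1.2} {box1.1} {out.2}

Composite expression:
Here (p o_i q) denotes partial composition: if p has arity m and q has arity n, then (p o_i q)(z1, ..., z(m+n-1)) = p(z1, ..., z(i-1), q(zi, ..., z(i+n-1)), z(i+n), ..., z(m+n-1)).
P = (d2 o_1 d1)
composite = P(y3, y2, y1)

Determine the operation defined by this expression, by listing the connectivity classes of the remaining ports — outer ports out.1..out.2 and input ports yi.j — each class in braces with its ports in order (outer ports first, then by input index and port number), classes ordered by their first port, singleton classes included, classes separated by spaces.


{out.1, y1.1, y1.2} {out.2} {y2.1} {y2.2, y3.2} {y3.1}

Treat the ports identified at d2 as solder joints: merge, then drop.
the subtree at d1 composes to {out.1, out.2, y3.1} {y2.1} {y2.2, y3.2} on (y3, y2); out.j = own outer ports
the subtree at d2 composes to {out.1, y1.1, y1.2} {out.2} {y2.1} {y2.2, y3.2} {y3.1} on (y3, y2, y1); out.j = own outer ports


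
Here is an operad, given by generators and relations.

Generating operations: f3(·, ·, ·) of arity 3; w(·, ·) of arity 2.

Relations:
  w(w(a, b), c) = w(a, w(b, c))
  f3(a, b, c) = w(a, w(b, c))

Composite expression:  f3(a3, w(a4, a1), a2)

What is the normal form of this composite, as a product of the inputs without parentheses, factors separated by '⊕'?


a3 ⊕ a4 ⊕ a1 ⊕ a2

All parenthesizations of f3 agree; list the a-inputs left to right.
w(a4, a1) flattens to a4 ⊕ a1
f3(a3, w(a4, a1), a2) flattens to a3 ⊕ a4 ⊕ a1 ⊕ a2


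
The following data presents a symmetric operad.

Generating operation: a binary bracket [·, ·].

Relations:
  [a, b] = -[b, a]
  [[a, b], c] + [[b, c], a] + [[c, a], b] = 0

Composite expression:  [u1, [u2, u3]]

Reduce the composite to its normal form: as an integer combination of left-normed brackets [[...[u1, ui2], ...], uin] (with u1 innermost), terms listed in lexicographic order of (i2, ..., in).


A multilinear Lie element is pinned by u1-initial words (u1 innermost).
Composite bracket: [u1, [u2, u3]]
Full expansion: 4 signed words from ab - ba (2^2 = 4).
Keep just the words that open with u1:
  the word u1u2u3 carries sign +1 and contributes +[[u1, u2], u3]
  the word u1u3u2 carries sign -1 and contributes -[[u1, u3], u2]

[[u1, u2], u3] - [[u1, u3], u2]


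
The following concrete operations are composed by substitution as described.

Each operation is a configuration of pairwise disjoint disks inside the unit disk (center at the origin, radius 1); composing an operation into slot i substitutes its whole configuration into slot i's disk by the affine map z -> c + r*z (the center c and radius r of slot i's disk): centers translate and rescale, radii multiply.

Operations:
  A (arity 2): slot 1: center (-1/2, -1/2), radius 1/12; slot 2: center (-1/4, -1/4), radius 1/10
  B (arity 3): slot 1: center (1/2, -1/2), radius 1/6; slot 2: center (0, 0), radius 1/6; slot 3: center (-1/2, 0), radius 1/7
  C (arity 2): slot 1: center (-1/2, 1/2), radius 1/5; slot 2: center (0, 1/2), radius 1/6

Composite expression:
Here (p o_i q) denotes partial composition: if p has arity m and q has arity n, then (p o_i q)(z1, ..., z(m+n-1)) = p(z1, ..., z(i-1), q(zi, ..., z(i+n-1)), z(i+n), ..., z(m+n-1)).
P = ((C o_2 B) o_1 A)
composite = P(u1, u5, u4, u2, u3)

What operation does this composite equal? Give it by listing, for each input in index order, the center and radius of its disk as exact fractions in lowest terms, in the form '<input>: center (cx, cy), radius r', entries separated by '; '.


u1: center (-3/5, 2/5), radius 1/60; u2: center (0, 1/2), radius 1/36; u3: center (-1/12, 1/2), radius 1/42; u4: center (1/12, 5/12), radius 1/36; u5: center (-11/20, 9/20), radius 1/50

Nesting under C composes maps z -> c + r*z down each u-path.
u1: after 2 affine steps, its disk has center (-3/5, 2/5), radius 1/60
u5: after 2 affine steps, its disk has center (-11/20, 9/20), radius 1/50
u4: after 2 affine steps, its disk has center (1/12, 5/12), radius 1/36
u2: after 2 affine steps, its disk has center (0, 1/2), radius 1/36
u3: after 2 affine steps, its disk has center (-1/12, 1/2), radius 1/42


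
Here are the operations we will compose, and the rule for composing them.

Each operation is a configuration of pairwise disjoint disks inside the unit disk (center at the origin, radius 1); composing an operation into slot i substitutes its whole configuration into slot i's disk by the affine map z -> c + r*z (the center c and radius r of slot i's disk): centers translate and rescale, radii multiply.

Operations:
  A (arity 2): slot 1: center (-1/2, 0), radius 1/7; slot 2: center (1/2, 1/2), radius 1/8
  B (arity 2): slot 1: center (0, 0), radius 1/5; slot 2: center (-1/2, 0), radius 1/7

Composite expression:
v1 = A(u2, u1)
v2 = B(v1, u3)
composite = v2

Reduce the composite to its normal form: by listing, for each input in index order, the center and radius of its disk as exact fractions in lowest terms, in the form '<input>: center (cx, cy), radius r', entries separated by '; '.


Below B, radii multiply path by path; the u-disk centers shift.
u2: after 2 affine steps, its disk has center (-1/10, 0), radius 1/35
u1: after 2 affine steps, its disk has center (1/10, 1/10), radius 1/40
u3: after 1 affine step, its disk has center (-1/2, 0), radius 1/7

u1: center (1/10, 1/10), radius 1/40; u2: center (-1/10, 0), radius 1/35; u3: center (-1/2, 0), radius 1/7


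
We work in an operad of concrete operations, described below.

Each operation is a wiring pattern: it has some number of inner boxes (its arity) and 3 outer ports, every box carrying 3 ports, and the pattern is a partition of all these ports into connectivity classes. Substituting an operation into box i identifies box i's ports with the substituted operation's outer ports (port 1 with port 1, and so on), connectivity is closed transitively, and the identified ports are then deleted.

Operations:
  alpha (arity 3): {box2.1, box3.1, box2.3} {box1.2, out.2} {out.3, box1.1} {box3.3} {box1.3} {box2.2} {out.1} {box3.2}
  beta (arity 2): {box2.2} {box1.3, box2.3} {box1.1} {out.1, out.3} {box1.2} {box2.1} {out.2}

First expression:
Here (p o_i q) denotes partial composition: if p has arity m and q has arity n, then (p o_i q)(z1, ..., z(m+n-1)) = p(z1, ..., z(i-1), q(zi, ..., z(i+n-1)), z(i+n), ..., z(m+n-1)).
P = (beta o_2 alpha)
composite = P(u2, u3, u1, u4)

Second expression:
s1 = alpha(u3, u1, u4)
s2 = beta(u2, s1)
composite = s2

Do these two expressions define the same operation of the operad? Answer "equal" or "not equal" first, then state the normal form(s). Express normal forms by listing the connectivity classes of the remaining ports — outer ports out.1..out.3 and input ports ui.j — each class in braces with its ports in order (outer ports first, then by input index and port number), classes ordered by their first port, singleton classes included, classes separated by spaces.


equal; both compose to {out.1, out.3} {out.2} {u1.1, u1.3, u4.1} {u1.2} {u2.1} {u2.2} {u2.3, u3.1} {u3.2} {u3.3} {u4.2} {u4.3}


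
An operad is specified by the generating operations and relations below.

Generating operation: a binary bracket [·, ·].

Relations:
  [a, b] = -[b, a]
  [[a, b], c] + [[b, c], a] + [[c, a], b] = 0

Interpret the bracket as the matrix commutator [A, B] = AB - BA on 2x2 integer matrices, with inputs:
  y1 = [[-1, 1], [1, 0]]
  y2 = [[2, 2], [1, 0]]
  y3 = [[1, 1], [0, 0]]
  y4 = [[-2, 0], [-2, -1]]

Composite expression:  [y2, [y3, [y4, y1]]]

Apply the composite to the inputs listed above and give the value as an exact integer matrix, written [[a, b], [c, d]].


[[-1, -22], [12, 1]]

[y4, y1] = [[2, -1], [3, -2]]
[y3, [y4, y1]] = [[3, -5], [-3, -3]]
[y2, [y3, [y4, y1]]] = [[-1, -22], [12, 1]]


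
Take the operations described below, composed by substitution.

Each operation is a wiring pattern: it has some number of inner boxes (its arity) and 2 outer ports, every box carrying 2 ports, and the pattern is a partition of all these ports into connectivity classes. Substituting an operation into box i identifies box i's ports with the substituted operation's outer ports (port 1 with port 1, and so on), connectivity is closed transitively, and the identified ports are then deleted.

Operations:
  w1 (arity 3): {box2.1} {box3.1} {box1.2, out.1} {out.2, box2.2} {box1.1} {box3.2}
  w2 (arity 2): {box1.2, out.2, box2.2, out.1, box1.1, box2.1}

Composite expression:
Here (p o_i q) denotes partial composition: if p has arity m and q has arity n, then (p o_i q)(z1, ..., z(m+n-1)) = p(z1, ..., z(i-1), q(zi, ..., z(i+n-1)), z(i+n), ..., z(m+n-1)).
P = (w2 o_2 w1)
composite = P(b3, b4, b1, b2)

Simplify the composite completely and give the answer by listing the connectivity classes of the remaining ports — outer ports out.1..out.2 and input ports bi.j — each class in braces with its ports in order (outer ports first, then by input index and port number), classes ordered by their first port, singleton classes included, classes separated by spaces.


After gluing at w2, chains via deleted ports link the b-ports.
w1 over (b4, b1, b2) gives {out.1, b4.2} {out.2, b1.2} {b1.1} {b2.1} {b2.2} {b4.1}, out.j being that stage's outer ports
w2 over (b3, b4, b1, b2) gives {out.1, out.2, b1.2, b3.1, b3.2, b4.2} {b1.1} {b2.1} {b2.2} {b4.1}, out.j being that stage's outer ports

{out.1, out.2, b1.2, b3.1, b3.2, b4.2} {b1.1} {b2.1} {b2.2} {b4.1}


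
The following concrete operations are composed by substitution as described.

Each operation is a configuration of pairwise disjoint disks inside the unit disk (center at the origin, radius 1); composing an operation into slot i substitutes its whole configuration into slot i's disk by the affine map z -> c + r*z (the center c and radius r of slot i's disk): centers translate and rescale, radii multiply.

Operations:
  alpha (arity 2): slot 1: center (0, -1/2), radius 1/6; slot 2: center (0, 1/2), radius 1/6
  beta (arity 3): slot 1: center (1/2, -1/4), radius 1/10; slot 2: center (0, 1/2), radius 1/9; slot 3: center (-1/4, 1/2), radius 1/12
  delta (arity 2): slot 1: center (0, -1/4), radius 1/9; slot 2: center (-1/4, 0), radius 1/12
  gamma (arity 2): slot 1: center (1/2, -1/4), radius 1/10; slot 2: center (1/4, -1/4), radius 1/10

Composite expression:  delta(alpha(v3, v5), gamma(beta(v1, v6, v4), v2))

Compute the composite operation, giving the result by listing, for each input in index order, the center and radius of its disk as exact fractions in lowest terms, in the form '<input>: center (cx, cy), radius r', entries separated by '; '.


v1: center (-49/240, -11/480), radius 1/1200; v2: center (-11/48, -1/48), radius 1/120; v3: center (0, -11/36), radius 1/54; v4: center (-101/480, -1/60), radius 1/1440; v5: center (0, -7/36), radius 1/54; v6: center (-5/24, -1/60), radius 1/1080

Affine substitution under delta: radii multiply and v-centers shift.
tracing v3 down its 2-map path: center (0, -11/36), radius 1/54
tracing v5 down its 2-map path: center (0, -7/36), radius 1/54
tracing v1 down its 3-map path: center (-49/240, -11/480), radius 1/1200
tracing v6 down its 3-map path: center (-5/24, -1/60), radius 1/1080
tracing v4 down its 3-map path: center (-101/480, -1/60), radius 1/1440
tracing v2 down its 2-map path: center (-11/48, -1/48), radius 1/120


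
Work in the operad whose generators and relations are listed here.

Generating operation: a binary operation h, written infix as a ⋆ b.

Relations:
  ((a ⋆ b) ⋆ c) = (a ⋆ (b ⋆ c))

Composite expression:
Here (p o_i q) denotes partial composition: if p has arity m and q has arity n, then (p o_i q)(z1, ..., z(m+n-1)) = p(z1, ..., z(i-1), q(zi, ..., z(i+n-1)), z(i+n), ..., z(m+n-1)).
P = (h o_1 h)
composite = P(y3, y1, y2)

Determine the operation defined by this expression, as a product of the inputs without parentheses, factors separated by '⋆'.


y3 ⋆ y1 ⋆ y2

The h-tree's shape is irrelevant; the y-reading-order decides.
(y3 ⋆ y1) flattens to y3 ⋆ y1
((y3 ⋆ y1) ⋆ y2) flattens to y3 ⋆ y1 ⋆ y2


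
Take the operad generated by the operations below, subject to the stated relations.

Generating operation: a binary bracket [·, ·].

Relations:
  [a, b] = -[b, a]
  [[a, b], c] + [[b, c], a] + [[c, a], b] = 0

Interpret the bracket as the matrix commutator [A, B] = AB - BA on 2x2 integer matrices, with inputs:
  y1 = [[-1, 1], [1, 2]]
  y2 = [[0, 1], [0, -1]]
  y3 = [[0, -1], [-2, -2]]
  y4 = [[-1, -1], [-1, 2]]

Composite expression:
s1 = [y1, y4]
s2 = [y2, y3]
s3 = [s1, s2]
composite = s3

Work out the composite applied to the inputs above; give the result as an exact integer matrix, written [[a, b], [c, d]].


[[-6, 24], [24, 6]]

[y1, y4] = [[0, 6], [-6, 0]]
[y2, y3] = [[-2, -3], [2, 2]]
[[y1, y4], [y2, y3]] = [[-6, 24], [24, 6]]


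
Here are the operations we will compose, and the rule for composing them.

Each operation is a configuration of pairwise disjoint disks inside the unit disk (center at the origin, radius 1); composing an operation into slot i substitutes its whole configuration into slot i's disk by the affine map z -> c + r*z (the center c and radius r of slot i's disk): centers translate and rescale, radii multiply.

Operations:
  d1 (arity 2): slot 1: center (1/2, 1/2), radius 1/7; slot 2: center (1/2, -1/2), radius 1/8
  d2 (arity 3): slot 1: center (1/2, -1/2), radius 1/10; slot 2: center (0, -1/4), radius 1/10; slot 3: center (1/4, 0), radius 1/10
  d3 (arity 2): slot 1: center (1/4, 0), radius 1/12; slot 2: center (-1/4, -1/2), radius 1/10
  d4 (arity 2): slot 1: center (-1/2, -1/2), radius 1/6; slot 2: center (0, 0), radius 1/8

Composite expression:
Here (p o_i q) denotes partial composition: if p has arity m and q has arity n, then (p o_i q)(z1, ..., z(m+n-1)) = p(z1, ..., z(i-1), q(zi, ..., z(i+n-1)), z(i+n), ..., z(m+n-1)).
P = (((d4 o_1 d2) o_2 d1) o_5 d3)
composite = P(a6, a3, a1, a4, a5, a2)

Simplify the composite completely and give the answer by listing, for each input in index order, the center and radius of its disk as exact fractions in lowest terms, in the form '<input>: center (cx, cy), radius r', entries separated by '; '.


a1: center (-59/120, -11/20), radius 1/480; a2: center (-1/32, -1/16), radius 1/80; a3: center (-59/120, -8/15), radius 1/420; a4: center (-11/24, -1/2), radius 1/60; a5: center (1/32, 0), radius 1/96; a6: center (-5/12, -7/12), radius 1/60

Follow each a-input down from d4: c' goes to c + r*c', radius to r*r'.
input a6: applying the 2 nested substitutions gives center (-5/12, -7/12), radius 1/60
input a3: applying the 3 nested substitutions gives center (-59/120, -8/15), radius 1/420
input a1: applying the 3 nested substitutions gives center (-59/120, -11/20), radius 1/480
input a4: applying the 2 nested substitutions gives center (-11/24, -1/2), radius 1/60
input a5: applying the 2 nested substitutions gives center (1/32, 0), radius 1/96
input a2: applying the 2 nested substitutions gives center (-1/32, -1/16), radius 1/80


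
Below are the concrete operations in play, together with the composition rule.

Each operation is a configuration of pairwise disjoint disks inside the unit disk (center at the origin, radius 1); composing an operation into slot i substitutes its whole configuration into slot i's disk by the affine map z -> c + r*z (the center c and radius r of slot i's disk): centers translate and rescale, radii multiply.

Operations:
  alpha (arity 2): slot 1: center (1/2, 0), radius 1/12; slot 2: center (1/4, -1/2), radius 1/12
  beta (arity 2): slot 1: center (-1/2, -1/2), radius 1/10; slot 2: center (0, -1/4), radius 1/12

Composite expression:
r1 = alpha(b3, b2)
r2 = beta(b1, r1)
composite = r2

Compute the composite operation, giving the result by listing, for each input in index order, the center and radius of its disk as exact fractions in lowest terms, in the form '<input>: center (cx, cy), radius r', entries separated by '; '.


b1: center (-1/2, -1/2), radius 1/10; b2: center (1/48, -7/24), radius 1/144; b3: center (1/24, -1/4), radius 1/144

Only the slot chain above each b matters under beta; compose those maps.
tracing b1 down its 1-map path: center (-1/2, -1/2), radius 1/10
tracing b3 down its 2-map path: center (1/24, -1/4), radius 1/144
tracing b2 down its 2-map path: center (1/48, -7/24), radius 1/144


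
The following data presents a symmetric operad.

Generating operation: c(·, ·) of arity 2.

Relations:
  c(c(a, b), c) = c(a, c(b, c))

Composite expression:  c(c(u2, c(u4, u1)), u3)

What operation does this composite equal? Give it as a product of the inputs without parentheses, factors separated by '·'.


u2 · u4 · u1 · u3

Every regrouping of c is equal, so read the u-inputs in written order.
c(u4, u1) reduces to u4 · u1
c(u2, c(u4, u1)) reduces to u2 · u4 · u1
c(c(u2, c(u4, u1)), u3) reduces to u2 · u4 · u1 · u3


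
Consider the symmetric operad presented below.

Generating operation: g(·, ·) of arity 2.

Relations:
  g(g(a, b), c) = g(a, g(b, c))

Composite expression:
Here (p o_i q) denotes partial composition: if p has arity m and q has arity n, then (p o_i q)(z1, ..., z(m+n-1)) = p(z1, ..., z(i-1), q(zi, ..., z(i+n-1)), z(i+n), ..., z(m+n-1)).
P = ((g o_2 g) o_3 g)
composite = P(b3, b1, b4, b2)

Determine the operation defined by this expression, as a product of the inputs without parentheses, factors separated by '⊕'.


b3 ⊕ b1 ⊕ b4 ⊕ b2

All parenthesizations of g agree; list the b-inputs left to right.
g(b4, b2) spells out as b4 ⊕ b2
g(b1, g(b4, b2)) spells out as b1 ⊕ b4 ⊕ b2
g(b3, g(b1, g(b4, b2))) spells out as b3 ⊕ b1 ⊕ b4 ⊕ b2


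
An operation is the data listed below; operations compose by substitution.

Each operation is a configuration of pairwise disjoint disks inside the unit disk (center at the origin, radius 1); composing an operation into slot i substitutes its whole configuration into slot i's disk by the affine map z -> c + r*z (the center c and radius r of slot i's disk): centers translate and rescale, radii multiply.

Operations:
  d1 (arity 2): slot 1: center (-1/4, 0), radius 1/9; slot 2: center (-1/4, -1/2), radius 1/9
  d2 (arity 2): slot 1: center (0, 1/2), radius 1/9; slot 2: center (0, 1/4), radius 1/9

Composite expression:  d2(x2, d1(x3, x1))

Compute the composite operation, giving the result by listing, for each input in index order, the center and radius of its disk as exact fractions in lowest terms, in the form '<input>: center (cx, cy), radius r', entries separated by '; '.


x1: center (-1/36, 7/36), radius 1/81; x2: center (0, 1/2), radius 1/9; x3: center (-1/36, 1/4), radius 1/81

Nesting under d2 composes maps z -> c + r*z down each x-path.
input x2: applying the 1 nested substitution gives center (0, 1/2), radius 1/9
input x3: applying the 2 nested substitutions gives center (-1/36, 1/4), radius 1/81
input x1: applying the 2 nested substitutions gives center (-1/36, 7/36), radius 1/81


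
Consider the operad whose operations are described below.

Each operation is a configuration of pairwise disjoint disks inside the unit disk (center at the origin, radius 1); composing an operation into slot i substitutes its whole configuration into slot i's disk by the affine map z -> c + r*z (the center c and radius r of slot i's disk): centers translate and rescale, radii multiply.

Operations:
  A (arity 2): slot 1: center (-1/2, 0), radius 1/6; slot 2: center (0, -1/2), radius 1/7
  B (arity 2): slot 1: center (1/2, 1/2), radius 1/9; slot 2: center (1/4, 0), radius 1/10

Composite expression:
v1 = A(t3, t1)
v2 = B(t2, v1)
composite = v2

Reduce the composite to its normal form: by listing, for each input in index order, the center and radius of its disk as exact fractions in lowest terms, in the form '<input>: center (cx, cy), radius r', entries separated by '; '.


t1: center (1/4, -1/20), radius 1/70; t2: center (1/2, 1/2), radius 1/9; t3: center (1/5, 0), radius 1/60

Follow each t-input down from B: c' goes to c + r*c', radius to r*r'.
tracing t2 down its 1-map path: center (1/2, 1/2), radius 1/9
tracing t3 down its 2-map path: center (1/5, 0), radius 1/60
tracing t1 down its 2-map path: center (1/4, -1/20), radius 1/70


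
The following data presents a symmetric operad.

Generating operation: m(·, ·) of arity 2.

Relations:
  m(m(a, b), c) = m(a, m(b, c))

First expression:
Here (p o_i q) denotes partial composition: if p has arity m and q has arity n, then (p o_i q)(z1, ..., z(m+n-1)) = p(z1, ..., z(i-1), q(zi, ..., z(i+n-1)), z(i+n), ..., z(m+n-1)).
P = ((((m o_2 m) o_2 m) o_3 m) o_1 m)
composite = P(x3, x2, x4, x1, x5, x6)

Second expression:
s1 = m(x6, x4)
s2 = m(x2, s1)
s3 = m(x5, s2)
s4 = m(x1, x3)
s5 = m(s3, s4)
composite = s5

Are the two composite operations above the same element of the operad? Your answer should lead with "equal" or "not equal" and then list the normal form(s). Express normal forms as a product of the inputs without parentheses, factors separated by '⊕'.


not equal; the first gives x3 ⊕ x2 ⊕ x4 ⊕ x1 ⊕ x5 ⊕ x6 and the second x5 ⊕ x2 ⊕ x6 ⊕ x4 ⊕ x1 ⊕ x3

The first expression, normalized: x3 ⊕ x2 ⊕ x4 ⊕ x1 ⊕ x5 ⊕ x6
The second expression, normalized: x5 ⊕ x2 ⊕ x6 ⊕ x4 ⊕ x1 ⊕ x3
Different reductions; not equal.


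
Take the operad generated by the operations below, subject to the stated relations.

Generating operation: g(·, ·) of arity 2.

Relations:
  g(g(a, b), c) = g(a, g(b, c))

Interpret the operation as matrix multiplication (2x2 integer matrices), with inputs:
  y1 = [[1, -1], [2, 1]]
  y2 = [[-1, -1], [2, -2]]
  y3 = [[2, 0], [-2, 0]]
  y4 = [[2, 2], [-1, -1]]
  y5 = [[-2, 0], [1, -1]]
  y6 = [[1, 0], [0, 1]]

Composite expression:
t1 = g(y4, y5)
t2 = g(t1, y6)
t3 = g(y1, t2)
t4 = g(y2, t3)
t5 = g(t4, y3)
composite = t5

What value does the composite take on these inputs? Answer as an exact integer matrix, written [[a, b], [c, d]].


[[0, 0], [0, 0]]

g(y4, y5) = [[-2, -2], [1, 1]]
g(g(y4, y5), y6) = [[-2, -2], [1, 1]]
g(y1, g(g(y4, y5), y6)) = [[-3, -3], [-3, -3]]
g(y2, g(y1, g(g(y4, y5), y6))) = [[6, 6], [0, 0]]
g(g(y2, g(y1, g(g(y4, y5), y6))), y3) = [[0, 0], [0, 0]]


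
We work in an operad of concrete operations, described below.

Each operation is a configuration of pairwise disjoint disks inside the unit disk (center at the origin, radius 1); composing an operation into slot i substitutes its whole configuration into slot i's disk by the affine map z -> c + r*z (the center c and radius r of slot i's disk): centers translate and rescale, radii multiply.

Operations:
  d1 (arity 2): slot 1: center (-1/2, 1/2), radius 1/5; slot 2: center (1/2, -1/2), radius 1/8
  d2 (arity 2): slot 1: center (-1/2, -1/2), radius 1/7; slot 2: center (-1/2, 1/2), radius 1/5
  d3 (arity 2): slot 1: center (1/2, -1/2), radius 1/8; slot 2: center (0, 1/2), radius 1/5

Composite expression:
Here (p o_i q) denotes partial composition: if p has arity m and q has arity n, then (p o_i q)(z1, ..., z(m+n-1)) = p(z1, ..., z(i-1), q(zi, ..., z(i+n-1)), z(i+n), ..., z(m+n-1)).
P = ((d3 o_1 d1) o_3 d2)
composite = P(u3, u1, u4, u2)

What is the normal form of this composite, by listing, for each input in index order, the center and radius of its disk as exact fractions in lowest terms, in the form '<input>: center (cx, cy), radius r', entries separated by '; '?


u1: center (9/16, -9/16), radius 1/64; u2: center (-1/10, 3/5), radius 1/25; u3: center (7/16, -7/16), radius 1/40; u4: center (-1/10, 2/5), radius 1/35

Affine substitution under d3: radii multiply and u-centers shift.
tracing u3 down its 2-map path: center (7/16, -7/16), radius 1/40
tracing u1 down its 2-map path: center (9/16, -9/16), radius 1/64
tracing u4 down its 2-map path: center (-1/10, 2/5), radius 1/35
tracing u2 down its 2-map path: center (-1/10, 3/5), radius 1/25


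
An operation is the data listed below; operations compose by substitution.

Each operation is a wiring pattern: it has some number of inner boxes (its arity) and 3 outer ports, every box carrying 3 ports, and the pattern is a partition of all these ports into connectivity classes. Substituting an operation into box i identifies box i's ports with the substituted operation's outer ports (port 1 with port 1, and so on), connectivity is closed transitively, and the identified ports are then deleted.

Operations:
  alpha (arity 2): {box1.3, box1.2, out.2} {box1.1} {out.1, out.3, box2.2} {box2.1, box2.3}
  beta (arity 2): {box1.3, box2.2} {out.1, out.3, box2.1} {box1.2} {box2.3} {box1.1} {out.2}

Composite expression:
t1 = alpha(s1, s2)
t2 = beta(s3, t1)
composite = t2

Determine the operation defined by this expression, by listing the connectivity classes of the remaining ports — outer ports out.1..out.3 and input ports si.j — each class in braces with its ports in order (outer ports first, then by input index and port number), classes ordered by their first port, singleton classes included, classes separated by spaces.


{out.1, out.3, s2.2} {out.2} {s1.1} {s1.2, s1.3, s3.3} {s2.1, s2.3} {s3.1} {s3.2}

Reachability decides: close wires over beta-identified ports.
alpha over (s1, s2) gives {out.1, out.3, s2.2} {out.2, s1.2, s1.3} {s1.1} {s2.1, s2.3}, out.j being that stage's outer ports
beta over (s3, s1, s2) gives {out.1, out.3, s2.2} {out.2} {s1.1} {s1.2, s1.3, s3.3} {s2.1, s2.3} {s3.1} {s3.2}, out.j being that stage's outer ports


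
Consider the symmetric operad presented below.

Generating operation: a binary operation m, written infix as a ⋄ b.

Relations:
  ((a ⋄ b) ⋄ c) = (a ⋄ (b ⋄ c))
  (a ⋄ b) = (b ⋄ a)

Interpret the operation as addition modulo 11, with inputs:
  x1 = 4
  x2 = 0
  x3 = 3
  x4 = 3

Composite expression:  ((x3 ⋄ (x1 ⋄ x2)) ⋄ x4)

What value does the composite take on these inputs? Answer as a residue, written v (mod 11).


(x1 ⋄ x2) = 4
(x3 ⋄ (x1 ⋄ x2)) = 7
((x3 ⋄ (x1 ⋄ x2)) ⋄ x4) = 10

10 (mod 11)


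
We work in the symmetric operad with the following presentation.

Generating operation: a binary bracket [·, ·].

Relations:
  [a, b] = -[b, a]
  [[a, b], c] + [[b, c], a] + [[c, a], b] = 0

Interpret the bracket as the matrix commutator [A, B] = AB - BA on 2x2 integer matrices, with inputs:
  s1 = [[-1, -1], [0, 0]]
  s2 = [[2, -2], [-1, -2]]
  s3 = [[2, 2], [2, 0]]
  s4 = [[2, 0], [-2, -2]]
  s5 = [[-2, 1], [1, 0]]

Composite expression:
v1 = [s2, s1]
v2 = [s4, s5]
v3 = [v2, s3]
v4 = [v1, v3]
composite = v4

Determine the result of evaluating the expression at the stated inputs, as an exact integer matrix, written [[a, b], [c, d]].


[[48, 96], [0, -48]]

[s2, s1] = [[-1, -6], [1, 1]]
[s4, s5] = [[2, 4], [0, -2]]
[[s4, s5], s3] = [[8, 0], [-8, -8]]
[[s2, s1], [[s4, s5], s3]] = [[48, 96], [0, -48]]


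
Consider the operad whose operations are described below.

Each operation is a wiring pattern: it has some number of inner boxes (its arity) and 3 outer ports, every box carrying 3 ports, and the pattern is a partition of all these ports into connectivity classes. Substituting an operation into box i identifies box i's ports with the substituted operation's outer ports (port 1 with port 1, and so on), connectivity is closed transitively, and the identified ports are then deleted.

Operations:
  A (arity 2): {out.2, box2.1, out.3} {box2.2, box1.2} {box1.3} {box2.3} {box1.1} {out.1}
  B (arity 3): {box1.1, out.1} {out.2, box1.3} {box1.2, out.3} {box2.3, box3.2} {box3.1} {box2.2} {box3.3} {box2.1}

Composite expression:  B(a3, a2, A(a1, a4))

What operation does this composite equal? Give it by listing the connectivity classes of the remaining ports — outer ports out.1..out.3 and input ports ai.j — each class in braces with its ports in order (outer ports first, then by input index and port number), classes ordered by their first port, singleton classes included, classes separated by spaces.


{out.1, a3.1} {out.2, a3.3} {out.3, a3.2} {a1.1} {a1.2, a4.2} {a1.3} {a2.1} {a2.2} {a2.3, a4.1} {a4.3}


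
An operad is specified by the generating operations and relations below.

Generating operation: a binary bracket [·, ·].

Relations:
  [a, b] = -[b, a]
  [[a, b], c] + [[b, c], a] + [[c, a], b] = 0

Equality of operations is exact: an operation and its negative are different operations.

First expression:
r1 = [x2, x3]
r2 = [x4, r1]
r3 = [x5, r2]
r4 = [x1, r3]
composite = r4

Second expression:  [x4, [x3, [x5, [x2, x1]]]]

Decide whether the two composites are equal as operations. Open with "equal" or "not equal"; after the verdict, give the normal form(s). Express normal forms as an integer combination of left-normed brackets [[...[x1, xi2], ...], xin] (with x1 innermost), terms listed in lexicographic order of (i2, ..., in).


Reducing the first expression gives [[[[x1, x2], x3], x4], x5] - [[[[x1, x3], x2], x4], x5] - [[[[x1, x4], x2], x3], x5] + [[[[x1, x4], x3], x2], x5] - [[[[x1, x5], x2], x3], x4] + [[[[x1, x5], x3], x2], x4] + [[[[x1, x5], x4], x2], x3] - [[[[x1, x5], x4], x3], x2]
Reducing the second expression gives [[[[x1, x2], x5], x3], x4]
No match — not equal.

not equal: they reduce to [[[[x1, x2], x3], x4], x5] - [[[[x1, x3], x2], x4], x5] - [[[[x1, x4], x2], x3], x5] + [[[[x1, x4], x3], x2], x5] - [[[[x1, x5], x2], x3], x4] + [[[[x1, x5], x3], x2], x4] + [[[[x1, x5], x4], x2], x3] - [[[[x1, x5], x4], x3], x2] and [[[[x1, x2], x5], x3], x4]


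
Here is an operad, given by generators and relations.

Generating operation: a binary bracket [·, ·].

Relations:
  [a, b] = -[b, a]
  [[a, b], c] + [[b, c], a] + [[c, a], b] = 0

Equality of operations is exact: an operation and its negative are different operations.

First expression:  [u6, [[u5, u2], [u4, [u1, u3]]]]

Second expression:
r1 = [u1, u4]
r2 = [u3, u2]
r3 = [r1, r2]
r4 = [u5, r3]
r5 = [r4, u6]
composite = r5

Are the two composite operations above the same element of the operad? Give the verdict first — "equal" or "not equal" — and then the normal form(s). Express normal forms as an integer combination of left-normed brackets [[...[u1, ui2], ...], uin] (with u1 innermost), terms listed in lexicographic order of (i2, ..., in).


not equal: they reduce to [[[[[u1, u3], u4], u2], u5], u6] - [[[[[u1, u3], u4], u5], u2], u6] and [[[[[u1, u4], u2], u3], u5], u6] - [[[[[u1, u4], u3], u2], u5], u6]

The first expression, normalized: [[[[[u1, u3], u4], u2], u5], u6] - [[[[[u1, u3], u4], u5], u2], u6]
The second expression, normalized: [[[[[u1, u4], u2], u3], u5], u6] - [[[[[u1, u4], u3], u2], u5], u6]
Different reductions; not equal.


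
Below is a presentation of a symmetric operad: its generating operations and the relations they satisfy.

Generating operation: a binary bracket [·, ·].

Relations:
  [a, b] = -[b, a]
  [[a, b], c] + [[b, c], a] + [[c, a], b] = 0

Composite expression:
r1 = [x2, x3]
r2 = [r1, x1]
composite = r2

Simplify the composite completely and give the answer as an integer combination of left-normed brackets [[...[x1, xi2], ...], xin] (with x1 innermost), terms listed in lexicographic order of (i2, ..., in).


-[[x1, x2], x3] + [[x1, x3], x2]

Antisymmetry and Jacobi reduce to x1-anchored left-normed brackets.
Composite bracket: [[x2, x3], x1]
The bracket unfolds into 4 signed words via [a, b] = ab - ba (2^2 = 4).
Words beginning with x1 determine it all:
  the word x1x2x3 carries sign -1 and contributes -[[x1, x2], x3]
  the word x1x3x2 carries sign +1 and contributes +[[x1, x3], x2]
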